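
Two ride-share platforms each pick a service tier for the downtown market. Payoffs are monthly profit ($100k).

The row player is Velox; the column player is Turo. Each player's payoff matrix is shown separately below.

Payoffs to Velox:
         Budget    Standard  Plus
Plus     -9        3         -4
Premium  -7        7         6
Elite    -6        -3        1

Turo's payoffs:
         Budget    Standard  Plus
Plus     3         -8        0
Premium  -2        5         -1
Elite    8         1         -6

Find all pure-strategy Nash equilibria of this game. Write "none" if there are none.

Velox against Budget: payoffs -9, -7, -6 → best response Elite.
Velox against Standard: payoffs 3, 7, -3 → best response Premium.
Velox against Plus: payoffs -4, 6, 1 → best response Premium.
Turo against Plus: payoffs 3, -8, 0 → best response Budget.
Turo against Premium: payoffs -2, 5, -1 → best response Standard.
Turo against Elite: payoffs 8, 1, -6 → best response Budget.
Mutual best responses: (Premium, Standard); (Elite, Budget).

(Premium, Standard), (Elite, Budget)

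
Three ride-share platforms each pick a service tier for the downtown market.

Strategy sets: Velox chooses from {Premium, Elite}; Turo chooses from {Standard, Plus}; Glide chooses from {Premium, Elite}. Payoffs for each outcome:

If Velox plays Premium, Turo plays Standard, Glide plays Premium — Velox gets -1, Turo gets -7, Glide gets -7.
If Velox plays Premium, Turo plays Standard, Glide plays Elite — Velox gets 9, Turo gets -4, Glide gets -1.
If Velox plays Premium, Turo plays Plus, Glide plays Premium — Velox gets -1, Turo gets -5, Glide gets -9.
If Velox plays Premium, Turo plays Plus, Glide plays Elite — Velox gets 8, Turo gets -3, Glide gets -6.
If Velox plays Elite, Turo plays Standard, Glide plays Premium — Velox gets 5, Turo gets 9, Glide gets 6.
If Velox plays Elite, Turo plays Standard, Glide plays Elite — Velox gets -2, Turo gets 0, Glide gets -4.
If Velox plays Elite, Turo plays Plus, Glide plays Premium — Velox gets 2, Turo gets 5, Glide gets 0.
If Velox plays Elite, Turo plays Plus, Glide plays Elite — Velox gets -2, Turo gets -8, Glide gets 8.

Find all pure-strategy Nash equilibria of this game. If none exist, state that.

(Premium, Standard, Premium): Velox can switch to Elite (-1 → 5). Not NE.
(Premium, Standard, Elite): Turo can switch to Plus (-4 → -3). Not NE.
(Premium, Plus, Premium): Velox can switch to Elite (-1 → 2). Not NE.
(Premium, Plus, Elite): Velox gets 8, best alternative -2; Turo gets -3, best alternative -4; Glide gets -6, best alternative -9. No profitable deviation — NE.
(Elite, Standard, Premium): Velox gets 5, best alternative -1; Turo gets 9, best alternative 5; Glide gets 6, best alternative -4. No profitable deviation — NE.
(Elite, Standard, Elite): Velox can switch to Premium (-2 → 9). Not NE.
(Elite, Plus, Premium): Turo can switch to Standard (5 → 9). Not NE.
(Elite, Plus, Elite): Velox can switch to Premium (-2 → 8). Not NE.

(Premium, Plus, Elite), (Elite, Standard, Premium)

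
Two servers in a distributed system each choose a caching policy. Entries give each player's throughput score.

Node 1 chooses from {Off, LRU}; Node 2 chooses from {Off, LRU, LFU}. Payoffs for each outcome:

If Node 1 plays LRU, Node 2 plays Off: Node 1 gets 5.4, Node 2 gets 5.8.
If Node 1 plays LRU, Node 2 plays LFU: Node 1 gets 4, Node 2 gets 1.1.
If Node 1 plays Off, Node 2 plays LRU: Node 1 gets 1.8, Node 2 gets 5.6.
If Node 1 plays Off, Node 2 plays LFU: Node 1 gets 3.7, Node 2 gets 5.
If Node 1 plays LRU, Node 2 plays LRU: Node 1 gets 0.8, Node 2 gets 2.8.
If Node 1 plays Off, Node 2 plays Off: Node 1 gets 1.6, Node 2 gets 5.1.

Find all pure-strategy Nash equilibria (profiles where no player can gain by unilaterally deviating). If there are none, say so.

(Off, Off): Node 1 can switch to LRU (1.6 → 5.4). Not NE.
(Off, LRU): Node 1 gets 1.8, best alternative 0.8; Node 2 gets 5.6, best alternative 5.1. No profitable deviation — NE.
(Off, LFU): Node 1 can switch to LRU (3.7 → 4). Not NE.
(LRU, Off): Node 1 gets 5.4, best alternative 1.6; Node 2 gets 5.8, best alternative 2.8. No profitable deviation — NE.
(LRU, LRU): Node 1 can switch to Off (0.8 → 1.8). Not NE.
(LRU, LFU): Node 2 can switch to Off (1.1 → 5.8). Not NE.

(Off, LRU) and (LRU, Off)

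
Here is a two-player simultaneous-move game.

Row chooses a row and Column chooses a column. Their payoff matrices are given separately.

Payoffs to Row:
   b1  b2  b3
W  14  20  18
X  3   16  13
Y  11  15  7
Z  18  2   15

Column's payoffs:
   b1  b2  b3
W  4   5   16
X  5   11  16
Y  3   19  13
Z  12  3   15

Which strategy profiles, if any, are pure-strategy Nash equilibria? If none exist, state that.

The unique pure-strategy Nash equilibrium is (W, b3).

Row against b1: payoffs 14, 3, 11, 18 → best response Z.
Row against b2: payoffs 20, 16, 15, 2 → best response W.
Row against b3: payoffs 18, 13, 7, 15 → best response W.
Column against W: payoffs 4, 5, 16 → best response b3.
Column against X: payoffs 5, 11, 16 → best response b3.
Column against Y: payoffs 3, 19, 13 → best response b2.
Column against Z: payoffs 12, 3, 15 → best response b3.
Mutual best responses: (W, b3).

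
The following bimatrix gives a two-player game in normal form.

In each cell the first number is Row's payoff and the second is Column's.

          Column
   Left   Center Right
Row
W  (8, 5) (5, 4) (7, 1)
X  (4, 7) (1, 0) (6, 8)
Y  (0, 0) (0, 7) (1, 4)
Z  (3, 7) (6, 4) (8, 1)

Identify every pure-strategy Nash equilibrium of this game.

Pure NE: (W, Left)

Row against Left: payoffs 8, 4, 0, 3 → best response W.
Row against Center: payoffs 5, 1, 0, 6 → best response Z.
Row against Right: payoffs 7, 6, 1, 8 → best response Z.
Column against W: payoffs 5, 4, 1 → best response Left.
Column against X: payoffs 7, 0, 8 → best response Right.
Column against Y: payoffs 0, 7, 4 → best response Center.
Column against Z: payoffs 7, 4, 1 → best response Left.
Mutual best responses: (W, Left).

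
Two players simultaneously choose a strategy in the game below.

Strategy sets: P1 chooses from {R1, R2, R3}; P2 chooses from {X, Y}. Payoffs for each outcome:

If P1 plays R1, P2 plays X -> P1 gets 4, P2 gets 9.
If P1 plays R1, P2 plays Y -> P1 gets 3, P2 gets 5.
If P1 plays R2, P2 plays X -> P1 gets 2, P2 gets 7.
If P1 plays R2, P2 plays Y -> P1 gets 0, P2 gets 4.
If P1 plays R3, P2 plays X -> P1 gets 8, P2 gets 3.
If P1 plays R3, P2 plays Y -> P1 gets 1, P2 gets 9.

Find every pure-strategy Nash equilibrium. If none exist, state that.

This game has no pure Nash equilibrium.

(R1, X): P1 can switch to R3 (4 → 8). Not NE.
(R1, Y): P2 can switch to X (5 → 9). Not NE.
(R2, X): P1 can switch to R1 (2 → 4). Not NE.
(R2, Y): P1 can switch to R1 (0 → 3). Not NE.
(R3, X): P2 can switch to Y (3 → 9). Not NE.
(R3, Y): P1 can switch to R1 (1 → 3). Not NE.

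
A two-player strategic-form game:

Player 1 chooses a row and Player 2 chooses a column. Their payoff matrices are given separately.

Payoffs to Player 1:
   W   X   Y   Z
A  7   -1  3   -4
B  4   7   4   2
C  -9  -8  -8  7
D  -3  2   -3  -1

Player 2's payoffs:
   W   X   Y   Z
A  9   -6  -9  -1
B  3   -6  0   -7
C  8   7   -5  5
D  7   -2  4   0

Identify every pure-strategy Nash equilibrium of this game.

(A, W)

Player 1 against W: payoffs 7, 4, -9, -3 → best response A.
Player 1 against X: payoffs -1, 7, -8, 2 → best response B.
Player 1 against Y: payoffs 3, 4, -8, -3 → best response B.
Player 1 against Z: payoffs -4, 2, 7, -1 → best response C.
Player 2 against A: payoffs 9, -6, -9, -1 → best response W.
Player 2 against B: payoffs 3, -6, 0, -7 → best response W.
Player 2 against C: payoffs 8, 7, -5, 5 → best response W.
Player 2 against D: payoffs 7, -2, 4, 0 → best response W.
Mutual best responses: (A, W).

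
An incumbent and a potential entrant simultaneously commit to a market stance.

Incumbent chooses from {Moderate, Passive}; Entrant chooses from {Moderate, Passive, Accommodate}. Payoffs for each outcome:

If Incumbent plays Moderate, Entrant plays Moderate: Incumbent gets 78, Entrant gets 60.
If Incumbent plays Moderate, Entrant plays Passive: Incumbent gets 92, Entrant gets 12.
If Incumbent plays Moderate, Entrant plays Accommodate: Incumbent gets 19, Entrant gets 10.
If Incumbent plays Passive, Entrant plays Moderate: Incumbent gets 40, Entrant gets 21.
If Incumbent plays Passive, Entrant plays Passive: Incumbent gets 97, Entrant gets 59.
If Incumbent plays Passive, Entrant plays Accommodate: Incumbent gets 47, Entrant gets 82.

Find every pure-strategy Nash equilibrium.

Incumbent against Moderate: payoffs 78, 40 → best response Moderate.
Incumbent against Passive: payoffs 92, 97 → best response Passive.
Incumbent against Accommodate: payoffs 19, 47 → best response Passive.
Entrant against Moderate: payoffs 60, 12, 10 → best response Moderate.
Entrant against Passive: payoffs 21, 59, 82 → best response Accommodate.
Mutual best responses: (Moderate, Moderate); (Passive, Accommodate).

The pure Nash equilibria are (Moderate, Moderate), (Passive, Accommodate).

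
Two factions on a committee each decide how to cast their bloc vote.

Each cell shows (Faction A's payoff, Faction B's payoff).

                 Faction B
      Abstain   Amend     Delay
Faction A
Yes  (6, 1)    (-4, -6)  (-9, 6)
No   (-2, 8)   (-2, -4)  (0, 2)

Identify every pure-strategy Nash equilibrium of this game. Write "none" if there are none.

(Yes, Abstain): Faction B can switch to Delay (1 → 6). Not NE.
(Yes, Amend): Faction A can switch to No (-4 → -2). Not NE.
(Yes, Delay): Faction A can switch to No (-9 → 0). Not NE.
(No, Abstain): Faction A can switch to Yes (-2 → 6). Not NE.
(No, Amend): Faction B can switch to Abstain (-4 → 8). Not NE.
(No, Delay): Faction B can switch to Abstain (2 → 8). Not NE.

This game has no pure Nash equilibrium.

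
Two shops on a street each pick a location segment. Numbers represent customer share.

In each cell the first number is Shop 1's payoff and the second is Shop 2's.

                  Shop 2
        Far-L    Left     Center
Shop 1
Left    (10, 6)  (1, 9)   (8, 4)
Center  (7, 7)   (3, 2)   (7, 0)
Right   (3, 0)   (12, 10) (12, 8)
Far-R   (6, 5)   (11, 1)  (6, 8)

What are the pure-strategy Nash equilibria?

Pure NE: (Right, Left)

For each player, find the best response to each opponent profile; mutual best responses are the pure NE.
Shop 1 against Far-L: payoffs 10, 7, 3, 6 → best response Left.
Shop 1 against Left: payoffs 1, 3, 12, 11 → best response Right.
Shop 1 against Center: payoffs 8, 7, 12, 6 → best response Right.
Shop 2 against Left: payoffs 6, 9, 4 → best response Left.
Shop 2 against Center: payoffs 7, 2, 0 → best response Far-L.
Shop 2 against Right: payoffs 0, 10, 8 → best response Left.
Shop 2 against Far-R: payoffs 5, 1, 8 → best response Center.
Mutual best responses: (Right, Left).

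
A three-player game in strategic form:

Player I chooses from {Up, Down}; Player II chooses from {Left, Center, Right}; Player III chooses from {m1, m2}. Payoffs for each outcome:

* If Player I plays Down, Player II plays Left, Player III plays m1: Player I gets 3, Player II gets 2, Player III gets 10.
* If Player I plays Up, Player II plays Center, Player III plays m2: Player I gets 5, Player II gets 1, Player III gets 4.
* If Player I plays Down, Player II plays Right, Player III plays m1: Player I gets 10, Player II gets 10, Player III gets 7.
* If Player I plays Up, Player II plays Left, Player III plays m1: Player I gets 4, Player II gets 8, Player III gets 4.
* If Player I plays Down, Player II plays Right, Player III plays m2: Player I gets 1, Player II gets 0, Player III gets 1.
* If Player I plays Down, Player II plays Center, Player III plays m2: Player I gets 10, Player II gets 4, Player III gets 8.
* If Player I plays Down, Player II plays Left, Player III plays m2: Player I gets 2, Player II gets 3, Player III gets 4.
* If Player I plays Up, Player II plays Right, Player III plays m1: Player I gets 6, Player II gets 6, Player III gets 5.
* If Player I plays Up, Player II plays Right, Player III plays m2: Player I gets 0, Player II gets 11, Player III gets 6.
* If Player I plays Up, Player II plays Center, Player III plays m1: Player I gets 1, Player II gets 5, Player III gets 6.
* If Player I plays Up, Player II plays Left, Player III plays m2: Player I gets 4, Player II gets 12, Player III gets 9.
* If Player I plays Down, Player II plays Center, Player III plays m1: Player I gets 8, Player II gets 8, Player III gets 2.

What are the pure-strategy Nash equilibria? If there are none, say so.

Pure-strategy Nash equilibria: (Up, Left, m2) and (Down, Center, m2) and (Down, Right, m1)

For each strategy profile, look for a profitable unilateral deviation.
(Up, Left, m1): Player III can switch to m2 (4 → 9). Not NE.
(Up, Left, m2): Player I gets 4, best alternative 2; Player II gets 12, best alternative 11; Player III gets 9, best alternative 4. No profitable deviation — NE.
(Up, Center, m1): Player I can switch to Down (1 → 8). Not NE.
(Up, Center, m2): Player I can switch to Down (5 → 10). Not NE.
(Up, Right, m1): Player I can switch to Down (6 → 10). Not NE.
(Up, Right, m2): Player I can switch to Down (0 → 1). Not NE.
(Down, Left, m1): Player I can switch to Up (3 → 4). Not NE.
(Down, Left, m2): Player I can switch to Up (2 → 4). Not NE.
(Down, Center, m1): Player II can switch to Right (8 → 10). Not NE.
(Down, Center, m2): Player I gets 10, best alternative 5; Player II gets 4, best alternative 3; Player III gets 8, best alternative 2. No profitable deviation — NE.
(Down, Right, m1): Player I gets 10, best alternative 6; Player II gets 10, best alternative 8; Player III gets 7, best alternative 1. No profitable deviation — NE.
(The remaining 1 profile has a profitable deviation by the same check.)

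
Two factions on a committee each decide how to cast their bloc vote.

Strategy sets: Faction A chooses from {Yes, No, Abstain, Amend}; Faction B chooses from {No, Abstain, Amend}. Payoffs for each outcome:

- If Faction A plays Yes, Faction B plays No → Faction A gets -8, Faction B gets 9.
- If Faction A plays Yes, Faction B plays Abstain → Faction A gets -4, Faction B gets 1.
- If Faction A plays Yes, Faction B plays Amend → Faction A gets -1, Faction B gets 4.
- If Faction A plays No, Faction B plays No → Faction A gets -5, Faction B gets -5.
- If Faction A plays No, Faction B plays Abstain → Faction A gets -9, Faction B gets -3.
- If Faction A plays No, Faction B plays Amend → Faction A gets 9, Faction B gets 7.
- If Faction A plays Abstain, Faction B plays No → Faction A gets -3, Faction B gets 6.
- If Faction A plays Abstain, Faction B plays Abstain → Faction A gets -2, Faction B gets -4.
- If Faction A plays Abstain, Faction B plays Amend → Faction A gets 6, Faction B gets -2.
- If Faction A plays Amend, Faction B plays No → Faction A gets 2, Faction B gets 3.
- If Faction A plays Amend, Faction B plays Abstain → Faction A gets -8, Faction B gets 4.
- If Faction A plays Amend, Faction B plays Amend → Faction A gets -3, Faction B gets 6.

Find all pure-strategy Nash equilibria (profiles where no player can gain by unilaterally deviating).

For each player, find the best response to each opponent profile; mutual best responses are the pure NE.
Faction A against No: payoffs -8, -5, -3, 2 → best response Amend.
Faction A against Abstain: payoffs -4, -9, -2, -8 → best response Abstain.
Faction A against Amend: payoffs -1, 9, 6, -3 → best response No.
Faction B against Yes: payoffs 9, 1, 4 → best response No.
Faction B against No: payoffs -5, -3, 7 → best response Amend.
Faction B against Abstain: payoffs 6, -4, -2 → best response No.
Faction B against Amend: payoffs 3, 4, 6 → best response Amend.
Mutual best responses: (No, Amend).

(No, Amend)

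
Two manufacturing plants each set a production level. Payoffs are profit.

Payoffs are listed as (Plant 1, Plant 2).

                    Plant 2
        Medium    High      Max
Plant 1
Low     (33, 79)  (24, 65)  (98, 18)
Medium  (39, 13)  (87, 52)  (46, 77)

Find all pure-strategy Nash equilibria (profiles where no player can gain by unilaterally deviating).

(Low, Medium): Plant 1 can switch to Medium (33 → 39). Not NE.
(Low, High): Plant 1 can switch to Medium (24 → 87). Not NE.
(Low, Max): Plant 2 can switch to Medium (18 → 79). Not NE.
(Medium, Medium): Plant 2 can switch to High (13 → 52). Not NE.
(Medium, High): Plant 2 can switch to Max (52 → 77). Not NE.
(Medium, Max): Plant 1 can switch to Low (46 → 98). Not NE.

There is no pure-strategy Nash equilibrium.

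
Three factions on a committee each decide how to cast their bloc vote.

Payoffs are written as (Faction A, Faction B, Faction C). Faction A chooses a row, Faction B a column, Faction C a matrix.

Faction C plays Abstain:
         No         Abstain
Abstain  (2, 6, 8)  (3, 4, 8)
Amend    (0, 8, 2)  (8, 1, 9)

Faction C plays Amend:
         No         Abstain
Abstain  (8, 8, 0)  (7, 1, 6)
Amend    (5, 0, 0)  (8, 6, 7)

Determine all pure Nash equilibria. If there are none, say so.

Faction A against (No, Abstain): payoffs 2, 0 → best response Abstain.
Faction A against (No, Amend): payoffs 8, 5 → best response Abstain.
Faction A against (Abstain, Abstain): payoffs 3, 8 → best response Amend.
Faction A against (Abstain, Amend): payoffs 7, 8 → best response Amend.
Faction B against (Abstain, Abstain): payoffs 6, 4 → best response No.
Faction B against (Abstain, Amend): payoffs 8, 1 → best response No.
Faction B against (Amend, Abstain): payoffs 8, 1 → best response No.
Faction B against (Amend, Amend): payoffs 0, 6 → best response Abstain.
Faction C against (Abstain, No): payoffs 8, 0 → best response Abstain.
Faction C against (Abstain, Abstain): payoffs 8, 6 → best response Abstain.
Faction C against (Amend, No): payoffs 2, 0 → best response Abstain.
Faction C against (Amend, Abstain): payoffs 9, 7 → best response Abstain.
Mutual best responses: (Abstain, No, Abstain).

(Abstain, No, Abstain)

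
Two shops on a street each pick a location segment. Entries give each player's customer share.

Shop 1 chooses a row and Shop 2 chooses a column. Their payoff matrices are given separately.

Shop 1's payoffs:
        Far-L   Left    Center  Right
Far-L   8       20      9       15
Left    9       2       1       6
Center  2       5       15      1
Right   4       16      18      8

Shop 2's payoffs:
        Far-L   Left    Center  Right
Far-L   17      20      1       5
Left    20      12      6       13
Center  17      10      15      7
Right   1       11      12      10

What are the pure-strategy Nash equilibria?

Pure-strategy Nash equilibria: (Far-L, Left) and (Left, Far-L) and (Right, Center)

(Far-L, Far-L): Shop 1 can switch to Left (8 → 9). Not NE.
(Far-L, Left): Shop 1 gets 20, best alternative 16; Shop 2 gets 20, best alternative 17. No profitable deviation — NE.
(Far-L, Center): Shop 1 can switch to Center (9 → 15). Not NE.
(Far-L, Right): Shop 2 can switch to Far-L (5 → 17). Not NE.
(Left, Far-L): Shop 1 gets 9, best alternative 8; Shop 2 gets 20, best alternative 13. No profitable deviation — NE.
(Left, Left): Shop 1 can switch to Far-L (2 → 20). Not NE.
(Left, Center): Shop 1 can switch to Far-L (1 → 9). Not NE.
(Left, Right): Shop 1 can switch to Far-L (6 → 15). Not NE.
(Center, Far-L): Shop 1 can switch to Far-L (2 → 8). Not NE.
(Center, Left): Shop 1 can switch to Far-L (5 → 20). Not NE.
(Right, Center): Shop 1 gets 18, best alternative 15; Shop 2 gets 12, best alternative 11. No profitable deviation — NE.
(The remaining 5 profiles each have a profitable deviation by the same check.)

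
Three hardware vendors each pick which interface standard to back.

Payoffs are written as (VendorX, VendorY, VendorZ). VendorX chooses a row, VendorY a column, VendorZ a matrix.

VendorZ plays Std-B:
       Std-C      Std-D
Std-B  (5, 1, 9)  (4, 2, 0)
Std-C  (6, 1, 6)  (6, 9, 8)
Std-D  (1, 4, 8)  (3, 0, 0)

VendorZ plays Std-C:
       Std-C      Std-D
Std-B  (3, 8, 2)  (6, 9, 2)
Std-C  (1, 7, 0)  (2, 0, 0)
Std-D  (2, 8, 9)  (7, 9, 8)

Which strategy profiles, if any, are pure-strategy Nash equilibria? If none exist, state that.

The pure Nash equilibria are (Std-C, Std-D, Std-B); (Std-D, Std-D, Std-C).

VendorX against (Std-C, Std-B): payoffs 5, 6, 1 → best response Std-C.
VendorX against (Std-C, Std-C): payoffs 3, 1, 2 → best response Std-B.
VendorX against (Std-D, Std-B): payoffs 4, 6, 3 → best response Std-C.
VendorX against (Std-D, Std-C): payoffs 6, 2, 7 → best response Std-D.
VendorY against (Std-B, Std-B): payoffs 1, 2 → best response Std-D.
VendorY against (Std-B, Std-C): payoffs 8, 9 → best response Std-D.
VendorY against (Std-C, Std-B): payoffs 1, 9 → best response Std-D.
VendorY against (Std-C, Std-C): payoffs 7, 0 → best response Std-C.
VendorY against (Std-D, Std-B): payoffs 4, 0 → best response Std-C.
VendorY against (Std-D, Std-C): payoffs 8, 9 → best response Std-D.
VendorZ against (Std-B, Std-C): payoffs 9, 2 → best response Std-B.
VendorZ against (Std-B, Std-D): payoffs 0, 2 → best response Std-C.
VendorZ against (Std-C, Std-C): payoffs 6, 0 → best response Std-B.
VendorZ against (Std-C, Std-D): payoffs 8, 0 → best response Std-B.
VendorZ against (Std-D, Std-C): payoffs 8, 9 → best response Std-C.
VendorZ against (Std-D, Std-D): payoffs 0, 8 → best response Std-C.
Mutual best responses: (Std-C, Std-D, Std-B); (Std-D, Std-D, Std-C).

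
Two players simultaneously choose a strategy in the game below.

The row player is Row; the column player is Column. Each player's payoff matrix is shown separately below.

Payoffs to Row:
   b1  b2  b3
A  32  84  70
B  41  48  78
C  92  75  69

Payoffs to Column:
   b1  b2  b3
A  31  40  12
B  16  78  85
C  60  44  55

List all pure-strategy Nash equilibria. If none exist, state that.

Row against b1: payoffs 32, 41, 92 → best response C.
Row against b2: payoffs 84, 48, 75 → best response A.
Row against b3: payoffs 70, 78, 69 → best response B.
Column against A: payoffs 31, 40, 12 → best response b2.
Column against B: payoffs 16, 78, 85 → best response b3.
Column against C: payoffs 60, 44, 55 → best response b1.
Mutual best responses: (A, b2); (B, b3); (C, b1).

Pure-strategy Nash equilibria: (A, b2) and (B, b3) and (C, b1)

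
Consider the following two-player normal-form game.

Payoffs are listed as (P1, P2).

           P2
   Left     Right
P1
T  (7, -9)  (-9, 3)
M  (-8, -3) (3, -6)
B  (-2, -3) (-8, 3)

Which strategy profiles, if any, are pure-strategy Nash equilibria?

Mark each player's best response to every combination of opponents' strategies; a profile where every player is best-responding is a pure Nash equilibrium.
P1 against Left: payoffs 7, -8, -2 → best response T.
P1 against Right: payoffs -9, 3, -8 → best response M.
P2 against T: payoffs -9, 3 → best response Right.
P2 against M: payoffs -3, -6 → best response Left.
P2 against B: payoffs -3, 3 → best response Right.
No profile is a mutual best response for all players.

No pure-strategy Nash equilibrium.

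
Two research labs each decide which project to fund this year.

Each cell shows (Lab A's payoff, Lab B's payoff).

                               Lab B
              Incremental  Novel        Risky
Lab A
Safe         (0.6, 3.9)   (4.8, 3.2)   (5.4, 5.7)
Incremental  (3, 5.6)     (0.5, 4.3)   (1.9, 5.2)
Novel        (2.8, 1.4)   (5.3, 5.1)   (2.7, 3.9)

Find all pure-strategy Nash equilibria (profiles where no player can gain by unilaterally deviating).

The pure Nash equilibria are (Safe, Risky) and (Incremental, Incremental) and (Novel, Novel).

Lab A against Incremental: payoffs 0.6, 3, 2.8 → best response Incremental.
Lab A against Novel: payoffs 4.8, 0.5, 5.3 → best response Novel.
Lab A against Risky: payoffs 5.4, 1.9, 2.7 → best response Safe.
Lab B against Safe: payoffs 3.9, 3.2, 5.7 → best response Risky.
Lab B against Incremental: payoffs 5.6, 4.3, 5.2 → best response Incremental.
Lab B against Novel: payoffs 1.4, 5.1, 3.9 → best response Novel.
Mutual best responses: (Safe, Risky); (Incremental, Incremental); (Novel, Novel).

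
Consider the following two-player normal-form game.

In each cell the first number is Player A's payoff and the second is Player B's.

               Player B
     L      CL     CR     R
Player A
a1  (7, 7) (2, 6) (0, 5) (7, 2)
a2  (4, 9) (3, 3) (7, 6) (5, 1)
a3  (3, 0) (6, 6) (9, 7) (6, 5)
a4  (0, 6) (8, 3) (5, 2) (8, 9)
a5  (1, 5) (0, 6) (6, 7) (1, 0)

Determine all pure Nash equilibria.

Pure-strategy Nash equilibria: (a1, L); (a3, CR); (a4, R)

For each player, find the best response to each opponent profile; mutual best responses are the pure NE.
Player A against L: payoffs 7, 4, 3, 0, 1 → best response a1.
Player A against CL: payoffs 2, 3, 6, 8, 0 → best response a4.
Player A against CR: payoffs 0, 7, 9, 5, 6 → best response a3.
Player A against R: payoffs 7, 5, 6, 8, 1 → best response a4.
Player B against a1: payoffs 7, 6, 5, 2 → best response L.
Player B against a2: payoffs 9, 3, 6, 1 → best response L.
Player B against a3: payoffs 0, 6, 7, 5 → best response CR.
Player B against a4: payoffs 6, 3, 2, 9 → best response R.
Player B against a5: payoffs 5, 6, 7, 0 → best response CR.
Mutual best responses: (a1, L); (a3, CR); (a4, R).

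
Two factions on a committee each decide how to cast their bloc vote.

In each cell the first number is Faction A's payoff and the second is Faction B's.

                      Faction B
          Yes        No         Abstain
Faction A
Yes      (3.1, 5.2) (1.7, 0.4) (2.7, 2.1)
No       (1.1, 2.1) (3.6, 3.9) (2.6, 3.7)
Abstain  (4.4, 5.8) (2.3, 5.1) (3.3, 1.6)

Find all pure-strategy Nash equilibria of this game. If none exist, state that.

Mark each player's best response to every combination of opponents' strategies; a profile where every player is best-responding is a pure Nash equilibrium.
Faction A against Yes: payoffs 3.1, 1.1, 4.4 → best response Abstain.
Faction A against No: payoffs 1.7, 3.6, 2.3 → best response No.
Faction A against Abstain: payoffs 2.7, 2.6, 3.3 → best response Abstain.
Faction B against Yes: payoffs 5.2, 0.4, 2.1 → best response Yes.
Faction B against No: payoffs 2.1, 3.9, 3.7 → best response No.
Faction B against Abstain: payoffs 5.8, 5.1, 1.6 → best response Yes.
Mutual best responses: (No, No); (Abstain, Yes).

The pure Nash equilibria are (No, No), (Abstain, Yes).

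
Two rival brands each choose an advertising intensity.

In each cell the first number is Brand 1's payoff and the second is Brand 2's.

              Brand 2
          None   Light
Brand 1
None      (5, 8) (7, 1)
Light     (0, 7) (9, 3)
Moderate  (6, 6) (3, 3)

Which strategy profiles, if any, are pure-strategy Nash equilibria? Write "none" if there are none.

Mark each player's best response to every combination of opponents' strategies; a profile where every player is best-responding is a pure Nash equilibrium.
Brand 1 against None: payoffs 5, 0, 6 → best response Moderate.
Brand 1 against Light: payoffs 7, 9, 3 → best response Light.
Brand 2 against None: payoffs 8, 1 → best response None.
Brand 2 against Light: payoffs 7, 3 → best response None.
Brand 2 against Moderate: payoffs 6, 3 → best response None.
Mutual best responses: (Moderate, None).

Pure NE: (Moderate, None)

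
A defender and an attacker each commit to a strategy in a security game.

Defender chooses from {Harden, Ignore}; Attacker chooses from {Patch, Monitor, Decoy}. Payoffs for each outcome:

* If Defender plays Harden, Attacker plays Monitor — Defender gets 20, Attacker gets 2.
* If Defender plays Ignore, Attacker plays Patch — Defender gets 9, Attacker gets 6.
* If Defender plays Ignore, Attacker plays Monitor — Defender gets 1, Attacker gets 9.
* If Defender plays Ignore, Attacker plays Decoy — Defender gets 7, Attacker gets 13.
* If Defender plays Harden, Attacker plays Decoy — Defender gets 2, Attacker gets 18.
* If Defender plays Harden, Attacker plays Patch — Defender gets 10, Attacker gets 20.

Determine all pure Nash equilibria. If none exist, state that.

For each strategy profile, look for a profitable unilateral deviation.
(Harden, Patch): Defender gets 10, best alternative 9; Attacker gets 20, best alternative 18. No profitable deviation — NE.
(Harden, Monitor): Attacker can switch to Patch (2 → 20). Not NE.
(Harden, Decoy): Defender can switch to Ignore (2 → 7). Not NE.
(Ignore, Patch): Defender can switch to Harden (9 → 10). Not NE.
(Ignore, Monitor): Defender can switch to Harden (1 → 20). Not NE.
(Ignore, Decoy): Defender gets 7, best alternative 2; Attacker gets 13, best alternative 9. No profitable deviation — NE.

The pure Nash equilibria are (Harden, Patch), (Ignore, Decoy).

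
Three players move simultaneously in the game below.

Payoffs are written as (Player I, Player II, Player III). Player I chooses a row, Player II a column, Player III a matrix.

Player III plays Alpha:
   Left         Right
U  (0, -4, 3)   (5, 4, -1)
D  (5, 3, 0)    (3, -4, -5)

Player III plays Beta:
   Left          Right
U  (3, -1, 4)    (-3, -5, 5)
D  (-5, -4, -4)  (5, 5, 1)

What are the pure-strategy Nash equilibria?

Mark each player's best response to every combination of opponents' strategies; a profile where every player is best-responding is a pure Nash equilibrium.
Player I against (Left, Alpha): payoffs 0, 5 → best response D.
Player I against (Left, Beta): payoffs 3, -5 → best response U.
Player I against (Right, Alpha): payoffs 5, 3 → best response U.
Player I against (Right, Beta): payoffs -3, 5 → best response D.
Player II against (U, Alpha): payoffs -4, 4 → best response Right.
Player II against (U, Beta): payoffs -1, -5 → best response Left.
Player II against (D, Alpha): payoffs 3, -4 → best response Left.
Player II against (D, Beta): payoffs -4, 5 → best response Right.
Player III against (U, Left): payoffs 3, 4 → best response Beta.
Player III against (U, Right): payoffs -1, 5 → best response Beta.
Player III against (D, Left): payoffs 0, -4 → best response Alpha.
Player III against (D, Right): payoffs -5, 1 → best response Beta.
Mutual best responses: (U, Left, Beta); (D, Left, Alpha); (D, Right, Beta).

Pure-strategy Nash equilibria: (U, Left, Beta); (D, Left, Alpha); (D, Right, Beta)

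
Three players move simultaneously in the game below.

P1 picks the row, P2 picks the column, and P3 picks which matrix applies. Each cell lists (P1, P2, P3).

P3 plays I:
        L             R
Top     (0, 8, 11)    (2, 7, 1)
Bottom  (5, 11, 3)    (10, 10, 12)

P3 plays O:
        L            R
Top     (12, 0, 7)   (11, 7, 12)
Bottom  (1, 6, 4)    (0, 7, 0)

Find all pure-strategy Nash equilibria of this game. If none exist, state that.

Check each profile: it is a Nash equilibrium iff no player can strictly gain by switching unilaterally.
(Top, L, I): P1 can switch to Bottom (0 → 5). Not NE.
(Top, L, O): P2 can switch to R (0 → 7). Not NE.
(Top, R, I): P1 can switch to Bottom (2 → 10). Not NE.
(Top, R, O): P1 gets 11, best alternative 0; P2 gets 7, best alternative 0; P3 gets 12, best alternative 1. No profitable deviation — NE.
(Bottom, L, I): P3 can switch to O (3 → 4). Not NE.
(Bottom, L, O): P1 can switch to Top (1 → 12). Not NE.
(Bottom, R, I): P2 can switch to L (10 → 11). Not NE.
(The remaining 1 profile has a profitable deviation by the same check.)

The unique pure-strategy Nash equilibrium is (Top, R, O).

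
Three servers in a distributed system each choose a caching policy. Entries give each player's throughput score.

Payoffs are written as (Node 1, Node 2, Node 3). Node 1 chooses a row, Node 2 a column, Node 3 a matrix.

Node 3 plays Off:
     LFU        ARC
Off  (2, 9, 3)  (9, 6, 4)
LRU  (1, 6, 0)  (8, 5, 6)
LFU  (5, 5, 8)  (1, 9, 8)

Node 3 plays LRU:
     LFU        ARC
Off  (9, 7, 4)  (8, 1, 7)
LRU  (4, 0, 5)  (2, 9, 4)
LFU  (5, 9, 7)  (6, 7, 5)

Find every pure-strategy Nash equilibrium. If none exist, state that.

For each strategy profile, look for a profitable unilateral deviation.
(Off, LFU, Off): Node 1 can switch to LFU (2 → 5). Not NE.
(Off, LFU, LRU): Node 1 gets 9, best alternative 5; Node 2 gets 7, best alternative 1; Node 3 gets 4, best alternative 3. No profitable deviation — NE.
(Off, ARC, Off): Node 2 can switch to LFU (6 → 9). Not NE.
(Off, ARC, LRU): Node 2 can switch to LFU (1 → 7). Not NE.
(LRU, LFU, Off): Node 1 can switch to Off (1 → 2). Not NE.
(LRU, LFU, LRU): Node 1 can switch to Off (4 → 9). Not NE.
(LRU, ARC, Off): Node 1 can switch to Off (8 → 9). Not NE.
(LRU, ARC, LRU): Node 1 can switch to Off (2 → 8). Not NE.
(LFU, LFU, Off): Node 2 can switch to ARC (5 → 9). Not NE.
(LFU, LFU, LRU): Node 1 can switch to Off (5 → 9). Not NE.
(LFU, ARC, Off): Node 1 can switch to Off (1 → 9). Not NE.
(The remaining 1 profile has a profitable deviation by the same check.)

(Off, LFU, LRU)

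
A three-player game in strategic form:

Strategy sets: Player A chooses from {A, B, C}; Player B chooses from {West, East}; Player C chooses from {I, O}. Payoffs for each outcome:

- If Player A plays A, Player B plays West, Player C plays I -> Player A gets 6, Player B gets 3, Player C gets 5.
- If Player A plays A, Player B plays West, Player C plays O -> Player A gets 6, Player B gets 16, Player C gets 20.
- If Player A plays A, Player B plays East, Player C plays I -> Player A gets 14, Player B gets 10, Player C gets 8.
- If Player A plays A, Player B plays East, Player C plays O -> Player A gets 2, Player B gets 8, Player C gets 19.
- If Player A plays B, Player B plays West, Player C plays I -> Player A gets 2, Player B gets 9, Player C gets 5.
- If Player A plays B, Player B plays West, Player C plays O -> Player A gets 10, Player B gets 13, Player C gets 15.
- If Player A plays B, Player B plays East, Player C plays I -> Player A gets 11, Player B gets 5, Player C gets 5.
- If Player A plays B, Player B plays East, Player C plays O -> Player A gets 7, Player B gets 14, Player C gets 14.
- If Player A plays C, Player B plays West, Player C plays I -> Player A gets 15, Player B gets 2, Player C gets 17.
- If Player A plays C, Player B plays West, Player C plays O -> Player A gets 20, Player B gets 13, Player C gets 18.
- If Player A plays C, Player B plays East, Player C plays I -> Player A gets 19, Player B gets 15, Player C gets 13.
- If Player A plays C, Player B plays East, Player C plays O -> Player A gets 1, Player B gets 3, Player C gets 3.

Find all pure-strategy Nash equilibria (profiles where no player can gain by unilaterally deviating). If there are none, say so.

(B, East, O), (C, West, O), (C, East, I)

(A, West, I): Player A can switch to C (6 → 15). Not NE.
(A, West, O): Player A can switch to B (6 → 10). Not NE.
(A, East, I): Player A can switch to C (14 → 19). Not NE.
(A, East, O): Player A can switch to B (2 → 7). Not NE.
(B, West, I): Player A can switch to A (2 → 6). Not NE.
(B, West, O): Player A can switch to C (10 → 20). Not NE.
(B, East, O): Player A gets 7, best alternative 2; Player B gets 14, best alternative 13; Player C gets 14, best alternative 5. No profitable deviation — NE.
(C, West, O): Player A gets 20, best alternative 10; Player B gets 13, best alternative 3; Player C gets 18, best alternative 17. No profitable deviation — NE.
(C, East, I): Player A gets 19, best alternative 14; Player B gets 15, best alternative 2; Player C gets 13, best alternative 3. No profitable deviation — NE.
(The remaining 3 profiles each have a profitable deviation by the same check.)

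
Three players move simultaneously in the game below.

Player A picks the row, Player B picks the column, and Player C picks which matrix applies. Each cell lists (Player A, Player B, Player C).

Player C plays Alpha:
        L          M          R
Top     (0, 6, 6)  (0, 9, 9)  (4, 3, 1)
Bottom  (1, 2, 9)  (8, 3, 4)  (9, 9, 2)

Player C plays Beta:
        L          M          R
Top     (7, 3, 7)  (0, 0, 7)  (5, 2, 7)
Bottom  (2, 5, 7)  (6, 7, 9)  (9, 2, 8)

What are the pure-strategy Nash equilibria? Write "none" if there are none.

Check each profile: it is a Nash equilibrium iff no player can strictly gain by switching unilaterally.
(Top, L, Alpha): Player A can switch to Bottom (0 → 1). Not NE.
(Top, L, Beta): Player A gets 7, best alternative 2; Player B gets 3, best alternative 2; Player C gets 7, best alternative 6. No profitable deviation — NE.
(Top, M, Alpha): Player A can switch to Bottom (0 → 8). Not NE.
(Top, M, Beta): Player A can switch to Bottom (0 → 6). Not NE.
(Top, R, Alpha): Player A can switch to Bottom (4 → 9). Not NE.
(Top, R, Beta): Player A can switch to Bottom (5 → 9). Not NE.
(Bottom, L, Alpha): Player B can switch to M (2 → 3). Not NE.
(Bottom, L, Beta): Player A can switch to Top (2 → 7). Not NE.
(Bottom, M, Alpha): Player B can switch to R (3 → 9). Not NE.
(Bottom, M, Beta): Player A gets 6, best alternative 0; Player B gets 7, best alternative 5; Player C gets 9, best alternative 4. No profitable deviation — NE.
(Bottom, R, Alpha): Player C can switch to Beta (2 → 8). Not NE.
(Bottom, R, Beta): Player B can switch to L (2 → 5). Not NE.

The pure Nash equilibria are (Top, L, Beta), (Bottom, M, Beta).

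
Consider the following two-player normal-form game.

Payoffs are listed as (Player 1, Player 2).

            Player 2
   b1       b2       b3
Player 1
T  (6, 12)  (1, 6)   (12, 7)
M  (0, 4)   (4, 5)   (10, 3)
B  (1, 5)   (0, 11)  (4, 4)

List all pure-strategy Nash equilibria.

Player 1 against b1: payoffs 6, 0, 1 → best response T.
Player 1 against b2: payoffs 1, 4, 0 → best response M.
Player 1 against b3: payoffs 12, 10, 4 → best response T.
Player 2 against T: payoffs 12, 6, 7 → best response b1.
Player 2 against M: payoffs 4, 5, 3 → best response b2.
Player 2 against B: payoffs 5, 11, 4 → best response b2.
Mutual best responses: (T, b1); (M, b2).

(T, b1); (M, b2)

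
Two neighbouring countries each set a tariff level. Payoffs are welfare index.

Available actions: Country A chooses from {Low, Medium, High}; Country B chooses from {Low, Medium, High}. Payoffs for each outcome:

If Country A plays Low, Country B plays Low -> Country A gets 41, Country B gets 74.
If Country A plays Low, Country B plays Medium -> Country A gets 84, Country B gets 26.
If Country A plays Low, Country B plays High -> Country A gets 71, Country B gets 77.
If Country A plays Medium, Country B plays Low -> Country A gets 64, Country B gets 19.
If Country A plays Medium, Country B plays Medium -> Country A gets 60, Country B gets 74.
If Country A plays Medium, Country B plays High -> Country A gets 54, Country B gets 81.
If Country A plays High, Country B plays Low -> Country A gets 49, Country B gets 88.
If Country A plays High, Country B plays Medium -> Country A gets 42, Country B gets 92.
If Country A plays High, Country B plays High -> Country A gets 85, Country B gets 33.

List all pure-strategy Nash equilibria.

none

Check each profile: it is a Nash equilibrium iff no player can strictly gain by switching unilaterally.
(Low, Low): Country A can switch to Medium (41 → 64). Not NE.
(Low, Medium): Country B can switch to Low (26 → 74). Not NE.
(Low, High): Country A can switch to High (71 → 85). Not NE.
(Medium, Low): Country B can switch to Medium (19 → 74). Not NE.
(Medium, Medium): Country A can switch to Low (60 → 84). Not NE.
(Medium, High): Country A can switch to Low (54 → 71). Not NE.
(High, Low): Country A can switch to Medium (49 → 64). Not NE.
(High, Medium): Country A can switch to Low (42 → 84). Not NE.
(The remaining 1 profile has a profitable deviation by the same check.)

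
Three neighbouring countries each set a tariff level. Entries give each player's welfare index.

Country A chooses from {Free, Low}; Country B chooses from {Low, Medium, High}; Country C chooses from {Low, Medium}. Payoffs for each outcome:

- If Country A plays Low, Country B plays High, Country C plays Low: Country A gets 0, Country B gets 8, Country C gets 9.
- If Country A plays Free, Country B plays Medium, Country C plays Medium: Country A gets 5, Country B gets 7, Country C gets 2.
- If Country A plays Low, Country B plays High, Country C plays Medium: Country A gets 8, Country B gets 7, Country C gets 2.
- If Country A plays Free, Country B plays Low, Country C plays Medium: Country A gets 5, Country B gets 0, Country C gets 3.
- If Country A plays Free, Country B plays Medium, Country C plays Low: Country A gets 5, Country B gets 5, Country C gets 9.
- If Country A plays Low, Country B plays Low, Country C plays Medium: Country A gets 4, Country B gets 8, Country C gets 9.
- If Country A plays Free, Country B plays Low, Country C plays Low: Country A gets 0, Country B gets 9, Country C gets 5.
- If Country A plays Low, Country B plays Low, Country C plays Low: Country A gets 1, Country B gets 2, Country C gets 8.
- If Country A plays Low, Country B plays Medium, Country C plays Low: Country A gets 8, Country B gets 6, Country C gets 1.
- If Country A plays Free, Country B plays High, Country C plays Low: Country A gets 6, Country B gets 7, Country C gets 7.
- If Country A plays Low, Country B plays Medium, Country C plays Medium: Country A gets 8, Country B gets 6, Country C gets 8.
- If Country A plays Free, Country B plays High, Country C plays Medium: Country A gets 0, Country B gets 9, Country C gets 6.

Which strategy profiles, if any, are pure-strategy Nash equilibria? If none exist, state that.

Country A against (Low, Low): payoffs 0, 1 → best response Low.
Country A against (Low, Medium): payoffs 5, 4 → best response Free.
Country A against (Medium, Low): payoffs 5, 8 → best response Low.
Country A against (Medium, Medium): payoffs 5, 8 → best response Low.
Country A against (High, Low): payoffs 6, 0 → best response Free.
Country A against (High, Medium): payoffs 0, 8 → best response Low.
Country B against (Free, Low): payoffs 9, 5, 7 → best response Low.
Country B against (Free, Medium): payoffs 0, 7, 9 → best response High.
Country B against (Low, Low): payoffs 2, 6, 8 → best response High.
Country B against (Low, Medium): payoffs 8, 6, 7 → best response Low.
Country C against (Free, Low): payoffs 5, 3 → best response Low.
Country C against (Free, Medium): payoffs 9, 2 → best response Low.
Country C against (Free, High): payoffs 7, 6 → best response Low.
Country C against (Low, Low): payoffs 8, 9 → best response Medium.
Country C against (Low, Medium): payoffs 1, 8 → best response Medium.
Country C against (Low, High): payoffs 9, 2 → best response Low.
No profile is a mutual best response for all players.

This game has no pure Nash equilibrium.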